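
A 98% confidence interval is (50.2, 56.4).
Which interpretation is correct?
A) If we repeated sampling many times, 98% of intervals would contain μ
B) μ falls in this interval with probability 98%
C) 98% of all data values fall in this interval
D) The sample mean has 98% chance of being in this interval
A

A) Correct — this is the frequentist long-run coverage interpretation.
B) Wrong — μ is fixed; the randomness lives in the interval, not in μ.
C) Wrong — a CI is about the parameter μ, not individual data values.
D) Wrong — x̄ is observed and sits in the interval by construction.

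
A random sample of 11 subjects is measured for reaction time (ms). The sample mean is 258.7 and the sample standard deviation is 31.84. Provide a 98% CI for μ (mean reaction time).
(232.17, 285.23)

t-interval (σ unknown):
df = n - 1 = 10
t* = 2.764 for 98% confidence

Margin of error = t* · s/√n = 2.764 · 31.84/√11 = 26.53

CI: (232.17, 285.23)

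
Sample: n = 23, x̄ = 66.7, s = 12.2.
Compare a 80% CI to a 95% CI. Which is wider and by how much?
95% CI is wider by 3.83

df = 22
80% CI: t* = 1.321, (63.34, 70.06), width = 2 · t* · s/√n = 6.72
95% CI: t* = 2.074, (61.42, 71.98), width = 2 · t* · s/√n = 10.55

The 95% CI is wider by 10.55 - 6.72 = 3.83.
Higher confidence requires a wider interval.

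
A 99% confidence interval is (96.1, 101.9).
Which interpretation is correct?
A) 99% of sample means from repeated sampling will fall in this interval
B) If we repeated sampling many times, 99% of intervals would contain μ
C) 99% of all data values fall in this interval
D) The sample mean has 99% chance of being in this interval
B

A) Wrong — coverage applies to intervals containing μ, not to future x̄ values.
B) Correct — this is the frequentist long-run coverage interpretation.
C) Wrong — a CI is about the parameter μ, not individual data values.
D) Wrong — x̄ is observed and sits in the interval by construction.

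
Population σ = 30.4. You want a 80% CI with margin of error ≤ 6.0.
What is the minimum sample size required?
n ≥ 43

For margin E ≤ 6.0:
n ≥ (z* · σ / E)²
n ≥ (1.282 · 30.4 / 6.0)²
n ≥ 42.19

Minimum n = 43 (rounding up)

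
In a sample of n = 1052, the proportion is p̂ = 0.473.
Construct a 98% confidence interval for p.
(0.437, 0.509)

Proportion CI:
SE = √(p̂(1-p̂)/n) = √(0.473 · 0.527 / 1052) = 0.01539

z* = 2.326
Margin = z* · SE = 2.326 · 0.01539 = 0.0358

CI: 0.473 ± 0.0358 = (0.437, 0.509)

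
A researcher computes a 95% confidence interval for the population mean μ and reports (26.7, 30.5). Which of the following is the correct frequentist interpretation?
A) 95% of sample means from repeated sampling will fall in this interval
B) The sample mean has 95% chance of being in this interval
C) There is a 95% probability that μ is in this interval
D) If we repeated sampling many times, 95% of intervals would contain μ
D

A) Wrong — coverage applies to intervals containing μ, not to future x̄ values.
B) Wrong — x̄ is observed and sits in the interval by construction.
C) Wrong — μ is fixed; the randomness lives in the interval, not in μ.
D) Correct — this is the frequentist long-run coverage interpretation.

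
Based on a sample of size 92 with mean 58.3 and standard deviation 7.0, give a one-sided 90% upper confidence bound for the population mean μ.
μ ≤ 59.24

Upper bound (one-sided):
t* = 1.291 (one-sided for 90%)
Upper bound = x̄ + t* · s/√n = 58.3 + 1.291 · 7.0/√92 = 59.24

We are 90% confident that μ ≤ 59.24.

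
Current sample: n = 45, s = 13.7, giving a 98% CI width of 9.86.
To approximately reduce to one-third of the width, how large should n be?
n ≈ 405

CI width ∝ 1/√n
To reduce width by factor 3, need √n to grow by 3 → need 3² = 9 times as many samples.

Current: n = 45, width = 9.86
New: n = 405, width ≈ 3.18

Width reduced by factor of 9.86/3.18 = 3.10.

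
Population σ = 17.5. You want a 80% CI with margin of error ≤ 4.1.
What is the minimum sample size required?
n ≥ 30

For margin E ≤ 4.1:
n ≥ (z* · σ / E)²
n ≥ (1.282 · 17.5 / 4.1)²
n ≥ 29.94

Minimum n = 30 (rounding up)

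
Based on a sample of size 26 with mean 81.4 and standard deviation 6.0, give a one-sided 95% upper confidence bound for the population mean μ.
μ ≤ 83.41

Upper bound (one-sided):
t* = 1.708 (one-sided for 95%)
Upper bound = x̄ + t* · s/√n = 81.4 + 1.708 · 6.0/√26 = 83.41

We are 95% confident that μ ≤ 83.41.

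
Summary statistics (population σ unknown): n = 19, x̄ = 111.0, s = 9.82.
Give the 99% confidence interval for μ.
(104.52, 117.48)

t-interval (σ unknown):
df = n - 1 = 18
t* = 2.878 for 99% confidence

Margin of error = t* · s/√n = 2.878 · 9.82/√19 = 6.48

CI: (104.52, 117.48)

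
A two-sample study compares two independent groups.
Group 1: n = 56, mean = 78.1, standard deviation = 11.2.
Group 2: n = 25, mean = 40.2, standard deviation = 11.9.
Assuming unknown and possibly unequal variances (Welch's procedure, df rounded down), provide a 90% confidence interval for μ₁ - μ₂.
(33.17, 42.63)

Difference: x̄₁ - x̄₂ = 37.90
SE = √(s₁²/n₁ + s₂²/n₂) = √(11.2²/56 + 11.9²/25) = 2.8115
df = 43.75 → 43 (Welch–Satterthwaite, rounded down)
t* = 1.681

CI: 37.90 ± 1.681 · 2.8115 = 37.90 ± 4.73 = (33.17, 42.63)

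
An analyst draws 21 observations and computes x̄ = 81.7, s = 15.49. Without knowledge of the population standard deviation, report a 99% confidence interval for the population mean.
(72.08, 91.32)

t-interval (σ unknown):
df = n - 1 = 20
t* = 2.845 for 99% confidence

Margin of error = t* · s/√n = 2.845 · 15.49/√21 = 9.62

CI: (72.08, 91.32)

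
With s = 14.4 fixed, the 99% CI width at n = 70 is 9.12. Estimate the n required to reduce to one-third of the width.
n ≈ 630

CI width ∝ 1/√n
To reduce width by factor 3, need √n to grow by 3 → need 3² = 9 times as many samples.

Current: n = 70, width = 9.12
New: n = 630, width ≈ 2.96

Width reduced by factor of 9.12/2.96 = 3.08.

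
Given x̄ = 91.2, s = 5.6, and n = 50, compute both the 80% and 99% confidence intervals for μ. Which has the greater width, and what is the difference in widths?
99% CI is wider by 2.18

df = 49
80% CI: t* = 1.299, (90.17, 92.23), width = 2 · t* · s/√n = 2.06
99% CI: t* = 2.680, (89.08, 93.32), width = 2 · t* · s/√n = 4.24

The 99% CI is wider by 4.24 - 2.06 = 2.18.
Higher confidence requires a wider interval.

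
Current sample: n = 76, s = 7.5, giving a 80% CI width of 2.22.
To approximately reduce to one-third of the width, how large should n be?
n ≈ 684

CI width ∝ 1/√n
To reduce width by factor 3, need √n to grow by 3 → need 3² = 9 times as many samples.

Current: n = 76, width = 2.22
New: n = 684, width ≈ 0.74

Width reduced by factor of 2.22/0.74 = 3.00.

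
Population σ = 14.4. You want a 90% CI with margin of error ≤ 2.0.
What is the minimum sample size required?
n ≥ 141

For margin E ≤ 2.0:
n ≥ (z* · σ / E)²
n ≥ (1.645 · 14.4 / 2.0)²
n ≥ 140.28

Minimum n = 141 (rounding up)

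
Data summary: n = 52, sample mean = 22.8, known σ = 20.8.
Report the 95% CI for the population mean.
(17.15, 28.45)

z-interval (σ known):
z* = 1.960 for 95% confidence

Margin of error = z* · σ/√n = 1.960 · 20.8/√52 = 5.65

CI: (22.8 - 5.65, 22.8 + 5.65) = (17.15, 28.45)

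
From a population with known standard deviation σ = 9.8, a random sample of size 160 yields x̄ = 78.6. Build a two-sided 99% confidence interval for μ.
(76.60, 80.60)

z-interval (σ known):
z* = 2.576 for 99% confidence

Margin of error = z* · σ/√n = 2.576 · 9.8/√160 = 2.00

CI: (78.6 - 2.00, 78.6 + 2.00) = (76.60, 80.60)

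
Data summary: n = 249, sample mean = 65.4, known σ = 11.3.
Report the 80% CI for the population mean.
(64.48, 66.32)

z-interval (σ known):
z* = 1.282 for 80% confidence

Margin of error = z* · σ/√n = 1.282 · 11.3/√249 = 0.92

CI: (65.4 - 0.92, 65.4 + 0.92) = (64.48, 66.32)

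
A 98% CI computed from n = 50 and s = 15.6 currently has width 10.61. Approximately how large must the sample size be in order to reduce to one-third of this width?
n ≈ 450

CI width ∝ 1/√n
To reduce width by factor 3, need √n to grow by 3 → need 3² = 9 times as many samples.

Current: n = 50, width = 10.61
New: n = 450, width ≈ 3.43

Width reduced by factor of 10.61/3.43 = 3.09.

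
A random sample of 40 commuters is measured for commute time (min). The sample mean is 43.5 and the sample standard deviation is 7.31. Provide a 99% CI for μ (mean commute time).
(40.37, 46.63)

t-interval (σ unknown):
df = n - 1 = 39
t* = 2.708 for 99% confidence

Margin of error = t* · s/√n = 2.708 · 7.31/√40 = 3.13

CI: (40.37, 46.63)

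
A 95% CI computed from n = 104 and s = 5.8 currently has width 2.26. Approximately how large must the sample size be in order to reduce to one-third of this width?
n ≈ 936

CI width ∝ 1/√n
To reduce width by factor 3, need √n to grow by 3 → need 3² = 9 times as many samples.

Current: n = 104, width = 2.26
New: n = 936, width ≈ 0.74

Width reduced by factor of 2.26/0.74 = 3.05.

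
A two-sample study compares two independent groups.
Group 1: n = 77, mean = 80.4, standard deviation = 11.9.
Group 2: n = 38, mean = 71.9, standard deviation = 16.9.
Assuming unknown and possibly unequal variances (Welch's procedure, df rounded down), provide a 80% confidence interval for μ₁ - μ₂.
(4.53, 12.47)

Difference: x̄₁ - x̄₂ = 8.50
SE = √(s₁²/n₁ + s₂²/n₂) = √(11.9²/77 + 16.9²/38) = 3.0586
df = 55.70 → 55 (Welch–Satterthwaite, rounded down)
t* = 1.297

CI: 8.50 ± 1.297 · 3.0586 = 8.50 ± 3.97 = (4.53, 12.47)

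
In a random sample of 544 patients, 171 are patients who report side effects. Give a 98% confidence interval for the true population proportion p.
(0.268, 0.361)

Proportion CI:
p̂ = 171/544 = 0.31434
SE = √(p̂(1-p̂)/n) = √(0.31434 · 0.68566 / 544) = 0.01990

z* = 2.326
Margin = z* · SE = 2.326 · 0.01990 = 0.0463

CI: 0.31434 ± 0.0463 = (0.268, 0.361)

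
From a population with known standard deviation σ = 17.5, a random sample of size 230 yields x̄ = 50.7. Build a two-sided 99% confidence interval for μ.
(47.73, 53.67)

z-interval (σ known):
z* = 2.576 for 99% confidence

Margin of error = z* · σ/√n = 2.576 · 17.5/√230 = 2.97

CI: (50.7 - 2.97, 50.7 + 2.97) = (47.73, 53.67)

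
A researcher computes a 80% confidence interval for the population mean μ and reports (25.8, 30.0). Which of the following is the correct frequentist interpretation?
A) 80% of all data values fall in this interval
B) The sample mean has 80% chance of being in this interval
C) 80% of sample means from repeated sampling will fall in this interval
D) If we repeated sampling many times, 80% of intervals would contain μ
D

A) Wrong — a CI is about the parameter μ, not individual data values.
B) Wrong — x̄ is observed and sits in the interval by construction.
C) Wrong — coverage applies to intervals containing μ, not to future x̄ values.
D) Correct — this is the frequentist long-run coverage interpretation.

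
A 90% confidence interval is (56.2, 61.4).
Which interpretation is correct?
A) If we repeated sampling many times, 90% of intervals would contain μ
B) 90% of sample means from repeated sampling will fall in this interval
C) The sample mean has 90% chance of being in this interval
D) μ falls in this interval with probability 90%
A

A) Correct — this is the frequentist long-run coverage interpretation.
B) Wrong — coverage applies to intervals containing μ, not to future x̄ values.
C) Wrong — x̄ is observed and sits in the interval by construction.
D) Wrong — μ is fixed; the randomness lives in the interval, not in μ.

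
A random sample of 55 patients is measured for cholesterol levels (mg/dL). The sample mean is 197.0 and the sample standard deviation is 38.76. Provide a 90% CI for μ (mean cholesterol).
(188.25, 205.75)

t-interval (σ unknown):
df = n - 1 = 54
t* = 1.674 for 90% confidence

Margin of error = t* · s/√n = 1.674 · 38.76/√55 = 8.75

CI: (188.25, 205.75)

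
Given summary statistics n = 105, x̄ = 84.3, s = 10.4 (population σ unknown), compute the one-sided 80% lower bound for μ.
μ ≥ 83.44

Lower bound (one-sided):
t* = 0.845 (one-sided for 80%)
Lower bound = x̄ - t* · s/√n = 84.3 - 0.845 · 10.4/√105 = 83.44

We are 80% confident that μ ≥ 83.44.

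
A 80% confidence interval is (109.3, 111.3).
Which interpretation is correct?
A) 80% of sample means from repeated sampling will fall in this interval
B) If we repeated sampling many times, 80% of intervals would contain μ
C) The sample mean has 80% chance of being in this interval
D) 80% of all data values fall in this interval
B

A) Wrong — coverage applies to intervals containing μ, not to future x̄ values.
B) Correct — this is the frequentist long-run coverage interpretation.
C) Wrong — x̄ is observed and sits in the interval by construction.
D) Wrong — a CI is about the parameter μ, not individual data values.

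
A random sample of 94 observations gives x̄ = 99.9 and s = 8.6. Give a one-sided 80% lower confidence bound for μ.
μ ≥ 99.15

Lower bound (one-sided):
t* = 0.846 (one-sided for 80%)
Lower bound = x̄ - t* · s/√n = 99.9 - 0.846 · 8.6/√94 = 99.15

We are 80% confident that μ ≥ 99.15.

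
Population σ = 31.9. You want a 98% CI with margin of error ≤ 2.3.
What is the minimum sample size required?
n ≥ 1041

For margin E ≤ 2.3:
n ≥ (z* · σ / E)²
n ≥ (2.326 · 31.9 / 2.3)²
n ≥ 1040.75

Minimum n = 1041 (rounding up)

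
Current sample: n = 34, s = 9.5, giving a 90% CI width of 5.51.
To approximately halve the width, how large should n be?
n ≈ 136

CI width ∝ 1/√n
To reduce width by factor 2, need √n to grow by 2 → need 2² = 4 times as many samples.

Current: n = 34, width = 5.51
New: n = 136, width ≈ 2.70

Width reduced by factor of 5.51/2.70 = 2.04.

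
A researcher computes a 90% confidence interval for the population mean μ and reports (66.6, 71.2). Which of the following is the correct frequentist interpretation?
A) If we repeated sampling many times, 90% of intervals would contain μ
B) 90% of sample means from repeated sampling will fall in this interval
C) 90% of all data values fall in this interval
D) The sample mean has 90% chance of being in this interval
A

A) Correct — this is the frequentist long-run coverage interpretation.
B) Wrong — coverage applies to intervals containing μ, not to future x̄ values.
C) Wrong — a CI is about the parameter μ, not individual data values.
D) Wrong — x̄ is observed and sits in the interval by construction.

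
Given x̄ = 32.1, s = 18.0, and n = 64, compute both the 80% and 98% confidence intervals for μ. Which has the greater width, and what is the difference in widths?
98% CI is wider by 4.91

df = 63
80% CI: t* = 1.295, (29.19, 35.01), width = 2 · t* · s/√n = 5.83
98% CI: t* = 2.387, (26.73, 37.47), width = 2 · t* · s/√n = 10.74

The 98% CI is wider by 10.74 - 5.83 = 4.91.
Higher confidence requires a wider interval.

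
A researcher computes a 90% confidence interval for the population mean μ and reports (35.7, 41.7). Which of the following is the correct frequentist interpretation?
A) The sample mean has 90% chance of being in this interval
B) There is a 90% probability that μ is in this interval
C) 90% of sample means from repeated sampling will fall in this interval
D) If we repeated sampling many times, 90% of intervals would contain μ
D

A) Wrong — x̄ is observed and sits in the interval by construction.
B) Wrong — μ is fixed; the randomness lives in the interval, not in μ.
C) Wrong — coverage applies to intervals containing μ, not to future x̄ values.
D) Correct — this is the frequentist long-run coverage interpretation.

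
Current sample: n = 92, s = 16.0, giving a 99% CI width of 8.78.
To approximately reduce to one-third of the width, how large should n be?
n ≈ 828

CI width ∝ 1/√n
To reduce width by factor 3, need √n to grow by 3 → need 3² = 9 times as many samples.

Current: n = 92, width = 8.78
New: n = 828, width ≈ 2.87

Width reduced by factor of 8.78/2.87 = 3.06.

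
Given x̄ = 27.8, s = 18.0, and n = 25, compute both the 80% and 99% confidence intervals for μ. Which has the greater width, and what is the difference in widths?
99% CI is wider by 10.65

df = 24
80% CI: t* = 1.318, (23.06, 32.54), width = 2 · t* · s/√n = 9.49
99% CI: t* = 2.797, (17.73, 37.87), width = 2 · t* · s/√n = 20.14

The 99% CI is wider by 20.14 - 9.49 = 10.65.
Higher confidence requires a wider interval.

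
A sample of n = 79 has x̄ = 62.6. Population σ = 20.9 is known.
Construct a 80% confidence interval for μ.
(59.59, 65.61)

z-interval (σ known):
z* = 1.282 for 80% confidence

Margin of error = z* · σ/√n = 1.282 · 20.9/√79 = 3.01

CI: (62.6 - 3.01, 62.6 + 3.01) = (59.59, 65.61)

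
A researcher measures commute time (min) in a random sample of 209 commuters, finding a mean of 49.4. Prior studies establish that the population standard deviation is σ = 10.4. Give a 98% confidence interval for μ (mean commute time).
(47.73, 51.07)

z-interval (σ known):
z* = 2.326 for 98% confidence

Margin of error = z* · σ/√n = 2.326 · 10.4/√209 = 1.67

CI: (49.4 - 1.67, 49.4 + 1.67) = (47.73, 51.07)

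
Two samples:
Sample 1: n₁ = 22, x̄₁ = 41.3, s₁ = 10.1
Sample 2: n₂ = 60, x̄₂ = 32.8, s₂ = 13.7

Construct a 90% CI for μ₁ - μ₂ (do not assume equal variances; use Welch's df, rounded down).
(3.83, 13.17)

Difference: x̄₁ - x̄₂ = 8.50
SE = √(s₁²/n₁ + s₂²/n₂) = √(10.1²/22 + 13.7²/60) = 2.7866
df = 50.68 → 50 (Welch–Satterthwaite, rounded down)
t* = 1.676

CI: 8.50 ± 1.676 · 2.7866 = 8.50 ± 4.67 = (3.83, 13.17)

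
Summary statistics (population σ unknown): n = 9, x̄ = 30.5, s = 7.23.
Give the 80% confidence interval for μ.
(27.13, 33.87)

t-interval (σ unknown):
df = n - 1 = 8
t* = 1.397 for 80% confidence

Margin of error = t* · s/√n = 1.397 · 7.23/√9 = 3.37

CI: (27.13, 33.87)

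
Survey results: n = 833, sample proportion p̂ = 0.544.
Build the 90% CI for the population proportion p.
(0.516, 0.572)

Proportion CI:
SE = √(p̂(1-p̂)/n) = √(0.544 · 0.456 / 833) = 0.01726

z* = 1.645
Margin = z* · SE = 1.645 · 0.01726 = 0.0284

CI: 0.544 ± 0.0284 = (0.516, 0.572)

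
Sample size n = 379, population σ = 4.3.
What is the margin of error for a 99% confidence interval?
Margin of error = 0.57

Margin of error = z* · σ/√n
= 2.576 · 4.3/√379
= 2.576 · 4.3/19.4679
= 0.57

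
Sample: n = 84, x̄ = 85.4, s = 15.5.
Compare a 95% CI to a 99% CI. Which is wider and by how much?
99% CI is wider by 2.19

df = 83
95% CI: t* = 1.989, (82.04, 88.76), width = 2 · t* · s/√n = 6.73
99% CI: t* = 2.636, (80.94, 89.86), width = 2 · t* · s/√n = 8.92

The 99% CI is wider by 8.92 - 6.73 = 2.19.
Higher confidence requires a wider interval.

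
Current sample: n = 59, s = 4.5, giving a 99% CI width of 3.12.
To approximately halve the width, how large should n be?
n ≈ 236

CI width ∝ 1/√n
To reduce width by factor 2, need √n to grow by 2 → need 2² = 4 times as many samples.

Current: n = 59, width = 3.12
New: n = 236, width ≈ 1.52

Width reduced by factor of 3.12/1.52 = 2.05.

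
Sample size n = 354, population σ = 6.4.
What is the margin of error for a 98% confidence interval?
Margin of error = 0.79

Margin of error = z* · σ/√n
= 2.326 · 6.4/√354
= 2.326 · 6.4/18.8149
= 0.79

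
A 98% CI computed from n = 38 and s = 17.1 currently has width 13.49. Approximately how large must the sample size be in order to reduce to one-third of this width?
n ≈ 342

CI width ∝ 1/√n
To reduce width by factor 3, need √n to grow by 3 → need 3² = 9 times as many samples.

Current: n = 38, width = 13.49
New: n = 342, width ≈ 4.32

Width reduced by factor of 13.49/4.32 = 3.12.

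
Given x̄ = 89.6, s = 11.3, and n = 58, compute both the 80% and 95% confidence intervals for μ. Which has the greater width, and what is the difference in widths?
95% CI is wider by 2.09

df = 57
80% CI: t* = 1.297, (87.68, 91.52), width = 2 · t* · s/√n = 3.85
95% CI: t* = 2.002, (86.63, 92.57), width = 2 · t* · s/√n = 5.94

The 95% CI is wider by 5.94 - 3.85 = 2.09.
Higher confidence requires a wider interval.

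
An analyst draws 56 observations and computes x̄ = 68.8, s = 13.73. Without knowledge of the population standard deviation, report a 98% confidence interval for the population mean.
(64.40, 73.20)

t-interval (σ unknown):
df = n - 1 = 55
t* = 2.396 for 98% confidence

Margin of error = t* · s/√n = 2.396 · 13.73/√56 = 4.40

CI: (64.40, 73.20)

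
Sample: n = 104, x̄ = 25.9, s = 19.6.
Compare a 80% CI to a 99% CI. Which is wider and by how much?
99% CI is wider by 5.13

df = 103
80% CI: t* = 1.290, (23.42, 28.38), width = 2 · t* · s/√n = 4.96
99% CI: t* = 2.624, (20.86, 30.94), width = 2 · t* · s/√n = 10.09

The 99% CI is wider by 10.09 - 4.96 = 5.13.
Higher confidence requires a wider interval.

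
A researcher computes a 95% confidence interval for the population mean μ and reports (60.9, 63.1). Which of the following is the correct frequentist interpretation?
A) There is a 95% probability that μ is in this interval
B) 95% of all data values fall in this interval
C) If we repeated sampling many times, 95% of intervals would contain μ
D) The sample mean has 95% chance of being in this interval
C

A) Wrong — μ is fixed; the randomness lives in the interval, not in μ.
B) Wrong — a CI is about the parameter μ, not individual data values.
C) Correct — this is the frequentist long-run coverage interpretation.
D) Wrong — x̄ is observed and sits in the interval by construction.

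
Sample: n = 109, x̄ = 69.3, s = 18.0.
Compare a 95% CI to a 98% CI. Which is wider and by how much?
98% CI is wider by 1.31

df = 108
95% CI: t* = 1.982, (65.88, 72.72), width = 2 · t* · s/√n = 6.83
98% CI: t* = 2.361, (65.23, 73.37), width = 2 · t* · s/√n = 8.14

The 98% CI is wider by 8.14 - 6.83 = 1.31.
Higher confidence requires a wider interval.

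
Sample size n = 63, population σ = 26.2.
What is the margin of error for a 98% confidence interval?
Margin of error = 7.68

Margin of error = z* · σ/√n
= 2.326 · 26.2/√63
= 2.326 · 26.2/7.9373
= 7.68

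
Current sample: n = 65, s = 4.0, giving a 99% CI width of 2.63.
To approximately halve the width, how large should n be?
n ≈ 260

CI width ∝ 1/√n
To reduce width by factor 2, need √n to grow by 2 → need 2² = 4 times as many samples.

Current: n = 65, width = 2.63
New: n = 260, width ≈ 1.29

Width reduced by factor of 2.63/1.29 = 2.04.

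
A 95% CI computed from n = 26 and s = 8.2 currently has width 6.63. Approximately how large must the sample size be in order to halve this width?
n ≈ 104

CI width ∝ 1/√n
To reduce width by factor 2, need √n to grow by 2 → need 2² = 4 times as many samples.

Current: n = 26, width = 6.63
New: n = 104, width ≈ 3.19

Width reduced by factor of 6.63/3.19 = 2.08.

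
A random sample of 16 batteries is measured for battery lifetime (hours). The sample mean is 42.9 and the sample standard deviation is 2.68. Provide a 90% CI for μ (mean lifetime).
(41.73, 44.07)

t-interval (σ unknown):
df = n - 1 = 15
t* = 1.753 for 90% confidence

Margin of error = t* · s/√n = 1.753 · 2.68/√16 = 1.17

CI: (41.73, 44.07)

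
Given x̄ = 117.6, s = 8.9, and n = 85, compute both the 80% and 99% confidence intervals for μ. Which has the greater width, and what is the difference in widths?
99% CI is wider by 2.60

df = 84
80% CI: t* = 1.292, (116.35, 118.85), width = 2 · t* · s/√n = 2.49
99% CI: t* = 2.636, (115.06, 120.14), width = 2 · t* · s/√n = 5.09

The 99% CI is wider by 5.09 - 2.49 = 2.60.
Higher confidence requires a wider interval.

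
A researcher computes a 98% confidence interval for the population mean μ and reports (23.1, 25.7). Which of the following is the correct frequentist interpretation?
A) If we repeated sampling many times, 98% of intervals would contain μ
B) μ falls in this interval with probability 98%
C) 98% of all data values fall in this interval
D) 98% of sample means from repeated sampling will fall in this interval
A

A) Correct — this is the frequentist long-run coverage interpretation.
B) Wrong — μ is fixed; the randomness lives in the interval, not in μ.
C) Wrong — a CI is about the parameter μ, not individual data values.
D) Wrong — coverage applies to intervals containing μ, not to future x̄ values.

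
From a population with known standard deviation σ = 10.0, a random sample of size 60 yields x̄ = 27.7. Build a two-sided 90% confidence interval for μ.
(25.58, 29.82)

z-interval (σ known):
z* = 1.645 for 90% confidence

Margin of error = z* · σ/√n = 1.645 · 10.0/√60 = 2.12

CI: (27.7 - 2.12, 27.7 + 2.12) = (25.58, 29.82)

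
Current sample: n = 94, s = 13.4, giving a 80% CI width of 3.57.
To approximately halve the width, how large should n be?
n ≈ 376

CI width ∝ 1/√n
To reduce width by factor 2, need √n to grow by 2 → need 2² = 4 times as many samples.

Current: n = 94, width = 3.57
New: n = 376, width ≈ 1.77

Width reduced by factor of 3.57/1.77 = 2.02.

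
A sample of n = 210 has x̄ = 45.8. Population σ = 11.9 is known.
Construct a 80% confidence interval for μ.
(44.75, 46.85)

z-interval (σ known):
z* = 1.282 for 80% confidence

Margin of error = z* · σ/√n = 1.282 · 11.9/√210 = 1.05

CI: (45.8 - 1.05, 45.8 + 1.05) = (44.75, 46.85)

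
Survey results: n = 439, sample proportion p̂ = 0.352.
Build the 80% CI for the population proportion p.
(0.323, 0.381)

Proportion CI:
SE = √(p̂(1-p̂)/n) = √(0.352 · 0.648 / 439) = 0.02279

z* = 1.282
Margin = z* · SE = 1.282 · 0.02279 = 0.0292

CI: 0.352 ± 0.0292 = (0.323, 0.381)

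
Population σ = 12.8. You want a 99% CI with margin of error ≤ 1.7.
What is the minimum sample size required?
n ≥ 377

For margin E ≤ 1.7:
n ≥ (z* · σ / E)²
n ≥ (2.576 · 12.8 / 1.7)²
n ≥ 376.20

Minimum n = 377 (rounding up)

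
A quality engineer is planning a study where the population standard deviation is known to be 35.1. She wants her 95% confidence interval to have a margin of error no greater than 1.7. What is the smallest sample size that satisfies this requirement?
n ≥ 1638

For margin E ≤ 1.7:
n ≥ (z* · σ / E)²
n ≥ (1.960 · 35.1 / 1.7)²
n ≥ 1637.68

Minimum n = 1638 (rounding up)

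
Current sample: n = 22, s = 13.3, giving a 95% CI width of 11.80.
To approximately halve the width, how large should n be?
n ≈ 88

CI width ∝ 1/√n
To reduce width by factor 2, need √n to grow by 2 → need 2² = 4 times as many samples.

Current: n = 22, width = 11.80
New: n = 88, width ≈ 5.64

Width reduced by factor of 11.80/5.64 = 2.09.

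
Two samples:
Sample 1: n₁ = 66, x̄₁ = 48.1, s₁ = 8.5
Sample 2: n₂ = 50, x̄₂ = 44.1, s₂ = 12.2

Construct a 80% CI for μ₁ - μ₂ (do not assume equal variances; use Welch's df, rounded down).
(1.39, 6.61)

Difference: x̄₁ - x̄₂ = 4.00
SE = √(s₁²/n₁ + s₂²/n₂) = √(8.5²/66 + 12.2²/50) = 2.0178
df = 83.18 → 83 (Welch–Satterthwaite, rounded down)
t* = 1.292

CI: 4.00 ± 1.292 · 2.0178 = 4.00 ± 2.61 = (1.39, 6.61)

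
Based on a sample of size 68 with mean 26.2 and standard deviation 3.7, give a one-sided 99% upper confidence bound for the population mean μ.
μ ≤ 27.27

Upper bound (one-sided):
t* = 2.383 (one-sided for 99%)
Upper bound = x̄ + t* · s/√n = 26.2 + 2.383 · 3.7/√68 = 27.27

We are 99% confident that μ ≤ 27.27.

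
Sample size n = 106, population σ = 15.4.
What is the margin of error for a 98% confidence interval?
Margin of error = 3.48

Margin of error = z* · σ/√n
= 2.326 · 15.4/√106
= 2.326 · 15.4/10.2956
= 3.48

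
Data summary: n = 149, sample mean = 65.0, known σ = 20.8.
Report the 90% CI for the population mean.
(62.20, 67.80)

z-interval (σ known):
z* = 1.645 for 90% confidence

Margin of error = z* · σ/√n = 1.645 · 20.8/√149 = 2.80

CI: (65.0 - 2.80, 65.0 + 2.80) = (62.20, 67.80)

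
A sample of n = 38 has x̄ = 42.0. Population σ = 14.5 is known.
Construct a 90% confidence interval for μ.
(38.13, 45.87)

z-interval (σ known):
z* = 1.645 for 90% confidence

Margin of error = z* · σ/√n = 1.645 · 14.5/√38 = 3.87

CI: (42.0 - 3.87, 42.0 + 3.87) = (38.13, 45.87)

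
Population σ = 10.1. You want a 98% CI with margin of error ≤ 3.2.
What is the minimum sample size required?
n ≥ 54

For margin E ≤ 3.2:
n ≥ (z* · σ / E)²
n ≥ (2.326 · 10.1 / 3.2)²
n ≥ 53.90

Minimum n = 54 (rounding up)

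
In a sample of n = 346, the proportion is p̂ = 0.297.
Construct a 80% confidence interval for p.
(0.266, 0.328)

Proportion CI:
SE = √(p̂(1-p̂)/n) = √(0.297 · 0.703 / 346) = 0.02457

z* = 1.282
Margin = z* · SE = 1.282 · 0.02457 = 0.0315

CI: 0.297 ± 0.0315 = (0.266, 0.328)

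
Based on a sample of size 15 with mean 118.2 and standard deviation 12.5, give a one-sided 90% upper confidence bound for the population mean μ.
μ ≤ 122.54

Upper bound (one-sided):
t* = 1.345 (one-sided for 90%)
Upper bound = x̄ + t* · s/√n = 118.2 + 1.345 · 12.5/√15 = 122.54

We are 90% confident that μ ≤ 122.54.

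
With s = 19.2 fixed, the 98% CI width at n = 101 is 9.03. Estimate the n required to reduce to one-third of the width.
n ≈ 909

CI width ∝ 1/√n
To reduce width by factor 3, need √n to grow by 3 → need 3² = 9 times as many samples.

Current: n = 101, width = 9.03
New: n = 909, width ≈ 2.97

Width reduced by factor of 9.03/2.97 = 3.04.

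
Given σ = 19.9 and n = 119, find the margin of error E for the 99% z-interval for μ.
Margin of error = 4.70

Margin of error = z* · σ/√n
= 2.576 · 19.9/√119
= 2.576 · 19.9/10.9087
= 4.70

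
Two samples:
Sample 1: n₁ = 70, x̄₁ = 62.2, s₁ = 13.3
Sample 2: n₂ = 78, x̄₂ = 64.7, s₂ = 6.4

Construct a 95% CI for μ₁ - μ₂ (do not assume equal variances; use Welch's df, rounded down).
(-5.97, 0.97)

Difference: x̄₁ - x̄₂ = -2.50
SE = √(s₁²/n₁ + s₂²/n₂) = √(13.3²/70 + 6.4²/78) = 1.7470
df = 96.91 → 96 (Welch–Satterthwaite, rounded down)
t* = 1.985

CI: -2.50 ± 1.985 · 1.7470 = -2.50 ± 3.47 = (-5.97, 0.97)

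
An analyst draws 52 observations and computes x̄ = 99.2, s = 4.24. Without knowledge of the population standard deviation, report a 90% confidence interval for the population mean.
(98.22, 100.18)

t-interval (σ unknown):
df = n - 1 = 51
t* = 1.675 for 90% confidence

Margin of error = t* · s/√n = 1.675 · 4.24/√52 = 0.98

CI: (98.22, 100.18)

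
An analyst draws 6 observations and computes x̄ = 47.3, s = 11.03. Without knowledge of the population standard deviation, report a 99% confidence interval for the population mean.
(29.14, 65.46)

t-interval (σ unknown):
df = n - 1 = 5
t* = 4.032 for 99% confidence

Margin of error = t* · s/√n = 4.032 · 11.03/√6 = 18.16

CI: (29.14, 65.46)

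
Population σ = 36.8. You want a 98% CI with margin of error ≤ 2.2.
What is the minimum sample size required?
n ≥ 1514

For margin E ≤ 2.2:
n ≥ (z* · σ / E)²
n ≥ (2.326 · 36.8 / 2.2)²
n ≥ 1513.80

Minimum n = 1514 (rounding up)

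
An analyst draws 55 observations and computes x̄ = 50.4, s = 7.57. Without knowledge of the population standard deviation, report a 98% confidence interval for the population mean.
(47.95, 52.85)

t-interval (σ unknown):
df = n - 1 = 54
t* = 2.397 for 98% confidence

Margin of error = t* · s/√n = 2.397 · 7.57/√55 = 2.45

CI: (47.95, 52.85)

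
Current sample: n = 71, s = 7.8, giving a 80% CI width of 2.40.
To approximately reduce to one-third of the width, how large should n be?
n ≈ 639

CI width ∝ 1/√n
To reduce width by factor 3, need √n to grow by 3 → need 3² = 9 times as many samples.

Current: n = 71, width = 2.40
New: n = 639, width ≈ 0.79

Width reduced by factor of 2.40/0.79 = 3.04.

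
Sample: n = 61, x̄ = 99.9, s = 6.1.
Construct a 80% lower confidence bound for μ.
μ ≥ 99.24

Lower bound (one-sided):
t* = 0.848 (one-sided for 80%)
Lower bound = x̄ - t* · s/√n = 99.9 - 0.848 · 6.1/√61 = 99.24

We are 80% confident that μ ≥ 99.24.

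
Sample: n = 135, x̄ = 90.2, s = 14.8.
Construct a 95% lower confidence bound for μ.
μ ≥ 88.09

Lower bound (one-sided):
t* = 1.656 (one-sided for 95%)
Lower bound = x̄ - t* · s/√n = 90.2 - 1.656 · 14.8/√135 = 88.09

We are 95% confident that μ ≥ 88.09.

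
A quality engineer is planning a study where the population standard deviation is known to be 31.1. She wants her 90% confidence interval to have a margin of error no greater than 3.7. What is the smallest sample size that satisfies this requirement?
n ≥ 192

For margin E ≤ 3.7:
n ≥ (z* · σ / E)²
n ≥ (1.645 · 31.1 / 3.7)²
n ≥ 191.18

Minimum n = 192 (rounding up)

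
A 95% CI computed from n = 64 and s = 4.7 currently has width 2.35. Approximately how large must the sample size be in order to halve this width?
n ≈ 256

CI width ∝ 1/√n
To reduce width by factor 2, need √n to grow by 2 → need 2² = 4 times as many samples.

Current: n = 64, width = 2.35
New: n = 256, width ≈ 1.16

Width reduced by factor of 2.35/1.16 = 2.03.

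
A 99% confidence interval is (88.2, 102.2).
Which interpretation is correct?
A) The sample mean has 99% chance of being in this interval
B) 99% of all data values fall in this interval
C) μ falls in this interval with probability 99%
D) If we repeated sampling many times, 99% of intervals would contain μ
D

A) Wrong — x̄ is observed and sits in the interval by construction.
B) Wrong — a CI is about the parameter μ, not individual data values.
C) Wrong — μ is fixed; the randomness lives in the interval, not in μ.
D) Correct — this is the frequentist long-run coverage interpretation.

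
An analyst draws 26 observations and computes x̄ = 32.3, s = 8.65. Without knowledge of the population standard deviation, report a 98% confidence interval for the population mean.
(28.08, 36.52)

t-interval (σ unknown):
df = n - 1 = 25
t* = 2.485 for 98% confidence

Margin of error = t* · s/√n = 2.485 · 8.65/√26 = 4.22

CI: (28.08, 36.52)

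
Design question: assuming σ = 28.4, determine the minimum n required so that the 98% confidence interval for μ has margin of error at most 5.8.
n ≥ 130

For margin E ≤ 5.8:
n ≥ (z* · σ / E)²
n ≥ (2.326 · 28.4 / 5.8)²
n ≥ 129.72

Minimum n = 130 (rounding up)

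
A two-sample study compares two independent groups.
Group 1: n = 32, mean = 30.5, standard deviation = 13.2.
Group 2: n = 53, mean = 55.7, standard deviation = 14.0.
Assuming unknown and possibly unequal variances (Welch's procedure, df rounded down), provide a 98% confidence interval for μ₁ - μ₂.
(-32.40, -18.00)

Difference: x̄₁ - x̄₂ = -25.20
SE = √(s₁²/n₁ + s₂²/n₂) = √(13.2²/32 + 14.0²/53) = 3.0238
df = 68.56 → 68 (Welch–Satterthwaite, rounded down)
t* = 2.382

CI: -25.20 ± 2.382 · 3.0238 = -25.20 ± 7.20 = (-32.40, -18.00)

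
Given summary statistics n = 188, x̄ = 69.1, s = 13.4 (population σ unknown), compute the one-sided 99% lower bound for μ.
μ ≥ 66.81

Lower bound (one-sided):
t* = 2.346 (one-sided for 99%)
Lower bound = x̄ - t* · s/√n = 69.1 - 2.346 · 13.4/√188 = 66.81

We are 99% confident that μ ≥ 66.81.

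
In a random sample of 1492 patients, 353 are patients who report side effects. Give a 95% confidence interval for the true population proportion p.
(0.215, 0.258)

Proportion CI:
p̂ = 353/1492 = 0.23660
SE = √(p̂(1-p̂)/n) = √(0.23660 · 0.76340 / 1492) = 0.01100

z* = 1.960
Margin = z* · SE = 1.960 · 0.01100 = 0.0216

CI: 0.23660 ± 0.0216 = (0.215, 0.258)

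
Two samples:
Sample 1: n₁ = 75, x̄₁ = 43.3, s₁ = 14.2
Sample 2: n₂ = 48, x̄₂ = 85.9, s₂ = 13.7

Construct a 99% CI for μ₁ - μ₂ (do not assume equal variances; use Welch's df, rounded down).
(-49.34, -35.86)

Difference: x̄₁ - x̄₂ = -42.60
SE = √(s₁²/n₁ + s₂²/n₂) = √(14.2²/75 + 13.7²/48) = 2.5688
df = 102.94 → 102 (Welch–Satterthwaite, rounded down)
t* = 2.625

CI: -42.60 ± 2.625 · 2.5688 = -42.60 ± 6.74 = (-49.34, -35.86)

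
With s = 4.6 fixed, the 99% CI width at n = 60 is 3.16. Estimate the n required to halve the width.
n ≈ 240

CI width ∝ 1/√n
To reduce width by factor 2, need √n to grow by 2 → need 2² = 4 times as many samples.

Current: n = 60, width = 3.16
New: n = 240, width ≈ 1.54

Width reduced by factor of 3.16/1.54 = 2.05.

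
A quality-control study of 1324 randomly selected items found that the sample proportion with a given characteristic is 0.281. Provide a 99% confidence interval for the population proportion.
(0.249, 0.313)

Proportion CI:
SE = √(p̂(1-p̂)/n) = √(0.281 · 0.719 / 1324) = 0.01235

z* = 2.576
Margin = z* · SE = 2.576 · 0.01235 = 0.0318

CI: 0.281 ± 0.0318 = (0.249, 0.313)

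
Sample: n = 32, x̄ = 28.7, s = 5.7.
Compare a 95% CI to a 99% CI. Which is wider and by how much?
99% CI is wider by 1.42

df = 31
95% CI: t* = 2.040, (26.64, 30.76), width = 2 · t* · s/√n = 4.11
99% CI: t* = 2.744, (25.94, 31.46), width = 2 · t* · s/√n = 5.53

The 99% CI is wider by 5.53 - 4.11 = 1.42.
Higher confidence requires a wider interval.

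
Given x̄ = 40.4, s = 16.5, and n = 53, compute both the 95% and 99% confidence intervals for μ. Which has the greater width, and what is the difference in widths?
99% CI is wider by 3.02

df = 52
95% CI: t* = 2.007, (35.85, 44.95), width = 2 · t* · s/√n = 9.10
99% CI: t* = 2.674, (34.34, 46.46), width = 2 · t* · s/√n = 12.12

The 99% CI is wider by 12.12 - 9.10 = 3.02.
Higher confidence requires a wider interval.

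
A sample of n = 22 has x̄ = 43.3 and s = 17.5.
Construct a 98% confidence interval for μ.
(33.91, 52.69)

t-interval (σ unknown):
df = n - 1 = 21
t* = 2.518 for 98% confidence

Margin of error = t* · s/√n = 2.518 · 17.5/√22 = 9.39

CI: (33.91, 52.69)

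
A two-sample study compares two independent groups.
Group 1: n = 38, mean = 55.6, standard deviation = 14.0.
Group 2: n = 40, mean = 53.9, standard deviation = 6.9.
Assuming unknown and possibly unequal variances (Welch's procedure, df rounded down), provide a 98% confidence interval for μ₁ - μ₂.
(-4.34, 7.74)

Difference: x̄₁ - x̄₂ = 1.70
SE = √(s₁²/n₁ + s₂²/n₂) = √(14.0²/38 + 6.9²/40) = 2.5196
df = 53.35 → 53 (Welch–Satterthwaite, rounded down)
t* = 2.399

CI: 1.70 ± 2.399 · 2.5196 = 1.70 ± 6.04 = (-4.34, 7.74)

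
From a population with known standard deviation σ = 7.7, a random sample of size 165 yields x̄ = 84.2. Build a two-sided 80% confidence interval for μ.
(83.43, 84.97)

z-interval (σ known):
z* = 1.282 for 80% confidence

Margin of error = z* · σ/√n = 1.282 · 7.7/√165 = 0.77

CI: (84.2 - 0.77, 84.2 + 0.77) = (83.43, 84.97)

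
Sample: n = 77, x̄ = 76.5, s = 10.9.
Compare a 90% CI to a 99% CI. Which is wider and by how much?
99% CI is wider by 2.42

df = 76
90% CI: t* = 1.665, (74.43, 78.57), width = 2 · t* · s/√n = 4.14
99% CI: t* = 2.642, (73.22, 79.78), width = 2 · t* · s/√n = 6.56

The 99% CI is wider by 6.56 - 4.14 = 2.42.
Higher confidence requires a wider interval.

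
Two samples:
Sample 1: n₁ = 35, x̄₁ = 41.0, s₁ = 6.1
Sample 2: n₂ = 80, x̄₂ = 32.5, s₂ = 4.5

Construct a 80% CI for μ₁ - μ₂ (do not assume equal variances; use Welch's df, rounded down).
(7.01, 9.99)

Difference: x̄₁ - x̄₂ = 8.50
SE = √(s₁²/n₁ + s₂²/n₂) = √(6.1²/35 + 4.5²/80) = 1.1473
df = 50.88 → 50 (Welch–Satterthwaite, rounded down)
t* = 1.299

CI: 8.50 ± 1.299 · 1.1473 = 8.50 ± 1.49 = (7.01, 9.99)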